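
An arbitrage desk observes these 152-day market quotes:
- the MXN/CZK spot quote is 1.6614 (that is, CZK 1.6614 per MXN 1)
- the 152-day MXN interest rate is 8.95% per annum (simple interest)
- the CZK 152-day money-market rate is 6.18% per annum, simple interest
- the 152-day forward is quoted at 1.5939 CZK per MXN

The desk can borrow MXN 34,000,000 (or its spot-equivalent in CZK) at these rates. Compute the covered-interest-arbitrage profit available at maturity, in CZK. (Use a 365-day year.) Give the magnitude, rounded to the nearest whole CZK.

T = 152/365 years.
Keep in MXN, deliver into the forward: 34,000,000·1.0372712329·1.5939 = CZK 56,212,425.02.
Swap to CZK now, deposit: 34,000,000·1.6614·1.0257358904 = CZK 57,941,358.68.
The quoted forward undervalues MXN, so borrow MXN, convert to CZK at spot, deposit the CZK at 6.18%, and buy MXN forward at 1.5939 to cover the loan.
Arbitrage profit = |56,212,425.02 − 57,941,358.68| = CZK 1,728,934.

CZK 1,728,934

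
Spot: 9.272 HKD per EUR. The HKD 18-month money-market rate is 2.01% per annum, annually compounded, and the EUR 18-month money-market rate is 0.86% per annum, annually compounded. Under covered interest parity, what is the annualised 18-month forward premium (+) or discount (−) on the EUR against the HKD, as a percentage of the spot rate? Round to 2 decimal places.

T = 18/12 years.
F = S · g_HKD/g_EUR = 9.272 × 1.030301/1.0129277 = 9.431029.
Annualised premium = (F − S)/S × (1/T) = (9.431029 − 9.272)/9.272 ÷ (18/12) = 1.14%.

+1.14%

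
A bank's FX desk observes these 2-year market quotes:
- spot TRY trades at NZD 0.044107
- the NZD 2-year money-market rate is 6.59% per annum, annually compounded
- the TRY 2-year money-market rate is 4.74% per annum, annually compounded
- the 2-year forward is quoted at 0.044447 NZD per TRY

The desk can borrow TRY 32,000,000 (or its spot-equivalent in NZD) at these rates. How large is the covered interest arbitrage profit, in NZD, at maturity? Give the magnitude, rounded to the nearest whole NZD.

NZD 43,245

T = 2 years.
Keep in TRY, deliver into the forward: 32,000,000·1.09704676·0.044447 = NZD 1,560,333.99.
Swap to NZD now, deposit: 32,000,000·0.044107·1.13614281 = NZD 1,603,579.23.
The quoted forward undervalues TRY, so borrow TRY, convert to NZD at spot, deposit the NZD at 6.59%, and buy TRY forward at 0.044447 to cover the loan.
Profit = 1,603,579.23 − 1,560,333.99 = NZD 43,245.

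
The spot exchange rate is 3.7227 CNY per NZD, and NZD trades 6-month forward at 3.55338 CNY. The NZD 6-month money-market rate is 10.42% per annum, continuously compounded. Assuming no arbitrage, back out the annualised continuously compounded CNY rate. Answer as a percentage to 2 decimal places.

1.11%

T = 6/12 years.
CIP gives F = S · g_CNY/g_NZD, so g_CNY/g_NZD = 3.55338/3.7227 = 0.9545169.
The NZD side grows by e^(0.1042×6/12) = 1.0534811.
That pins the CNY growth at 1.0055655.
Take logs: ln 1.0055655 / (6/12) = 0.011100, so 1.11%.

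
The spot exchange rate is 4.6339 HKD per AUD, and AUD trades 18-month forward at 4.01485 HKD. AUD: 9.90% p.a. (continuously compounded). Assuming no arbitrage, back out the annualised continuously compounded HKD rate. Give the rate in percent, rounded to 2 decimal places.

0.34%

T = 18/12 years.
F/S = 4.01485/4.6339 = 0.8664084 = (growth of HKD) / (growth of AUD).
AUD growth factor: e^(0.0990×18/12) = 1.1600928.
Hence g_HKD = 1.0051141.
r = ln(1.0051141)/(18/12) = 0.003401 → 0.34%.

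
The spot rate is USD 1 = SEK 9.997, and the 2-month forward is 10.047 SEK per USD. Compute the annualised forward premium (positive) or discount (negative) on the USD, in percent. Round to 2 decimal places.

+3.00%

T = 2/12 years.
USD trades forward at +0.50015% vs spot over the period.
×(1/T) gives 3.00% p.a.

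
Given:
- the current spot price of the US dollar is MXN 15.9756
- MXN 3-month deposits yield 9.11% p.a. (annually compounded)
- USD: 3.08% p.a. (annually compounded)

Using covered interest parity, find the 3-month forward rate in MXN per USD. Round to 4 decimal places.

16.2043

T = 3/12 years.
MXN growth factor: (1 + 0.0911)^(3/12) = 1.02203587.
USD accumulates by (1 + 0.0308)^(3/12) = 1.00761263.
Forward (MXN per USD) = 15.9756 × 1.02203587 / 1.00761263 = 16.204279.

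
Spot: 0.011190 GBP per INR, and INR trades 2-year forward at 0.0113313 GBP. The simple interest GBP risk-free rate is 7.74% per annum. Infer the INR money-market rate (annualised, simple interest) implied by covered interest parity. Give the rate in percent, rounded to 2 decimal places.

7.02%

T = 2 years.
CIP gives F = S · g_GBP/g_INR, so g_GBP/g_INR = 0.0113313/0.01119 = 1.0126273.
GBP growth factor: 1 + 0.0774×2 = 1.154800.
So the INR growth factor = 1.1403998.
r = (1.1403998 − 1)/2 = 0.070200 → 7.02%.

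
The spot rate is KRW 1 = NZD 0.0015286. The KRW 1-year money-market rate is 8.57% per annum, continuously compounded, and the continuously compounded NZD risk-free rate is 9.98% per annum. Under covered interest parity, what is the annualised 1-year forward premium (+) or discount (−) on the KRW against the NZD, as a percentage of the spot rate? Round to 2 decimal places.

T = 1 year.
No-arbitrage forward: 0.0015286 × 1.1049499 / 1.0894794 = 0.0015503060 NZD/KRW.
Annualised premium = (F − S)/S × (1/T) = (0.0015503060 − 0.0015286)/0.0015286 ÷ 1 = 1.42%.

+1.42%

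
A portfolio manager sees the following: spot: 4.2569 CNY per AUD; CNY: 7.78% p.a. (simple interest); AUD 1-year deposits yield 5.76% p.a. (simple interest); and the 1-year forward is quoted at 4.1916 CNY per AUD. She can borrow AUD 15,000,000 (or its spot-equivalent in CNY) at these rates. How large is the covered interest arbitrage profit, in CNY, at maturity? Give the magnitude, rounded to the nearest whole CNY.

T = 1 year.
Route A — deposit AUD, sell forward: 15,000,000 × 1.057600 × 4.1916 = CNY 66,495,542.40.
Route B — convert at spot, deposit CNY: 15,000,000 × 4.2569 × 1.077800 = CNY 68,821,302.30.
The quoted forward undervalues AUD, so borrow AUD, convert to CNY at spot, deposit the CNY at 7.78%, and buy AUD forward at 4.1916 to cover the loan.
Arbitrage profit = |66,495,542.40 − 68,821,302.30| = CNY 2,325,760.

CNY 2,325,760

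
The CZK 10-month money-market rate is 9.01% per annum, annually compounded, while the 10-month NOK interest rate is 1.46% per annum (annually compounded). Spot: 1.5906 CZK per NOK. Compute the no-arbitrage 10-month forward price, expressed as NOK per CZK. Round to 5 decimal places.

T = 10/12 years.
Growth of 1 CZK over T: (1 + 0.0901)^(10/12) = 1.0745384.
Growth of 1 NOK over T: (1 + 0.0146)^(10/12) = 1.0121519.
Forward (CZK per NOK) = 1.5906 × 1.0745384 / 1.0121519 = 1.688641.
Quoted the other way: 1/1.688641 = 0.59219 NOK per CZK.

0.59219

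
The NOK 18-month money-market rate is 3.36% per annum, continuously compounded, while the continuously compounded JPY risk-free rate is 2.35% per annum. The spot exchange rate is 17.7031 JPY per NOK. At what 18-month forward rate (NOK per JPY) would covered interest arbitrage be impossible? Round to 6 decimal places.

T = 18/12 years.
JPY growth factor: e^(0.0235×18/12) = 1.0358786.
Growth of 1 NOK over T: e^(0.0336×18/12) = 1.0516917.
So F = 17.7031 × 1.0358786 / 1.0516917 = 17.43692 (JPY/NOK).
Invert for NOK per JPY: 1 / 17.43692 = 0.057350.

0.057350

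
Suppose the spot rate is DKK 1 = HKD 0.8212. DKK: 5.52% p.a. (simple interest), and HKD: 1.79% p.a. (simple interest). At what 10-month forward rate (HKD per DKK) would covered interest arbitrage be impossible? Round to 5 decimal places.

T = 10/12 years.
HKD accumulates by 1 + 0.0179×10/12 = 1.0149167.
Growth of 1 DKK over T: 1 + 0.0552×10/12 = 1.046000.
So F = 0.8212 × 1.0149167 / 1.046000 = 0.7967969 (HKD/DKK).

0.79680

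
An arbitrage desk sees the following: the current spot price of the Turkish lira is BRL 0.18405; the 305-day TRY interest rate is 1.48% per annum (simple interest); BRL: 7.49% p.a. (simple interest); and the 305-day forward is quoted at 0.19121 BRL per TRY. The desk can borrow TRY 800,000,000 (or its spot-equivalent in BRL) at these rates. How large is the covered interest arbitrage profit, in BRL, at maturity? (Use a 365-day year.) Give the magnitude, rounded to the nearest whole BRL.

T = 305/365 years.
Invest the TRY and cover forward: 800,000,000 × 1.01236712329 × 0.19121 = BRL 154,859,774.12.
Convert at spot and invest in BRL: 800,000,000 × 0.18405 × 1.06258767123 = BRL 156,455,408.71.
The quoted forward undervalues TRY, so borrow TRY, convert to BRL at spot, deposit the BRL at 7.49%, and buy TRY forward at 0.19121 to cover the loan.
Profit = 156,455,408.71 − 154,859,774.12 = BRL 1,595,635.

BRL 1,595,635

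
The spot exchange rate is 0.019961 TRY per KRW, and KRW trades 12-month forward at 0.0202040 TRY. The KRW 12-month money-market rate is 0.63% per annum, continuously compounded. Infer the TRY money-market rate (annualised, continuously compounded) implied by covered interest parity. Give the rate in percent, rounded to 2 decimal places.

T = 1 year.
CIP gives F = S · g_TRY/g_KRW, so g_TRY/g_KRW = 0.020204/0.019961 = 1.0121737.
KRW growth factor: e^(0.0063×1) = 1.0063199.
So the TRY growth factor = 1.0185705.
Take logs: ln 1.0185705 / 1 = 0.018400, so 1.84%.

1.84%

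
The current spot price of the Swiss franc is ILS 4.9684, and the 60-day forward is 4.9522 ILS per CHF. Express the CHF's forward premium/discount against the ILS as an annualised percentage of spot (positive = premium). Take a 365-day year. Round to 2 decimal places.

T = 60/365 years.
CHF trades forward at -0.32606% vs spot over the period.
Annualise by dividing by T: -0.0032606 / (60/365) = -0.019835 → -1.98%.

-1.98%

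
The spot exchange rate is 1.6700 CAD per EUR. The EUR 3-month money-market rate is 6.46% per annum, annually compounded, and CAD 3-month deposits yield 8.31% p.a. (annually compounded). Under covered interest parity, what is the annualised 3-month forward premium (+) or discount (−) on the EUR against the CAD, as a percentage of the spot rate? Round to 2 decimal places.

+1.73%

T = 3/12 years.
No-arbitrage forward: 1.67 × 1.0201573 / 1.0157729 = 1.6772083 CAD/EUR.
Annualised premium = (F − S)/S × (1/T) = (1.6772083 − 1.67)/1.67 ÷ (3/12) = 1.73%.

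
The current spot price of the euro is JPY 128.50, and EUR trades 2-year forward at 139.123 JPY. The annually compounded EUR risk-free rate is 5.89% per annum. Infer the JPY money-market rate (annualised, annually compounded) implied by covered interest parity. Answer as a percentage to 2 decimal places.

10.18%

T = 2 years.
F/S = 139.123/128.5 = 1.0826693 = (growth of JPY) / (growth of EUR).
EUR growth factor: (1 + 0.0589)^2 = 1.1212692.
So the JPY growth factor = 1.2139637.
Annualise: 1.2139637^(1/2) − 1 = 0.101800 = 10.18%.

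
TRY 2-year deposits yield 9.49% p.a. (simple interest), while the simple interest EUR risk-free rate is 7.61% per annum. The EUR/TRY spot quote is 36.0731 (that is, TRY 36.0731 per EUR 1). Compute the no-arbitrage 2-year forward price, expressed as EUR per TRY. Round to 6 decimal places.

0.026845

T = 2 years.
TRY accumulates by 1 + 0.0949×2 = 1.189800.
EUR accumulates by 1 + 0.0761×2 = 1.152200.
CIP: F = S · (grow TRY)/(grow EUR) = 36.0731 × 1.189800/1.152200 = 37.25028 TRY per EUR.
Quoted the other way: 1/37.25028 = 0.026845 EUR per TRY.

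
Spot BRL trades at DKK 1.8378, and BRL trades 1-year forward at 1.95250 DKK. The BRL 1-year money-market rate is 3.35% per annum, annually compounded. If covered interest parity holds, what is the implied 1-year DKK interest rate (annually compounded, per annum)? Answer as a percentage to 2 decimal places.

9.80%

T = 1 year.
By CIP, F/S equals the DKK-to-BRL growth ratio: 1.9525/1.8378 = 1.0624116.
BRL growth factor: (1 + 0.0335)^1 = 1.033500.
That pins the DKK growth at 1.0980024.
Annualise: 1.0980024^(1/1) − 1 = 0.098002 = 9.80%.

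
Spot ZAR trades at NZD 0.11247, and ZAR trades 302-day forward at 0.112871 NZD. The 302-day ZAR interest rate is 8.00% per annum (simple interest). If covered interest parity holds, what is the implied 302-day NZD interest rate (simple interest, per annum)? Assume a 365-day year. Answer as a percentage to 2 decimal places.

T = 302/365 years.
CIP gives F = S · g_NZD/g_ZAR, so g_NZD/g_ZAR = 0.112871/0.11247 = 1.0035654.
ZAR growth factor: 1 + 0.0800×302/365 = 1.0661918.
That pins the NZD growth at 1.0699932.
r = (1.0699932 − 1)/(302/365) = 0.084594 → 8.46%.

8.46%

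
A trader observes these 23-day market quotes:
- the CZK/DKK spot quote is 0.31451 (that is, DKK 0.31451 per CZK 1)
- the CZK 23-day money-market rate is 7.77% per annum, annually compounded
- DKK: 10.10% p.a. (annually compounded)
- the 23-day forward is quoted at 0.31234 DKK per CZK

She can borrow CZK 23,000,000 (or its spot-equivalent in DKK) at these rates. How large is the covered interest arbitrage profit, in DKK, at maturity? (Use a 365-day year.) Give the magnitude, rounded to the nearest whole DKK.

DKK 59,949

T = 23/365 years.
Route A — deposit CZK, sell forward: 23,000,000 × 1.004726395 × 0.31234 = DKK 7,217,773.57.
Route B — convert at spot, deposit DKK: 23,000,000 × 0.31451 × 1.006081524 = DKK 7,277,722.10.
The quoted forward undervalues CZK, so borrow CZK, convert to DKK at spot, deposit the DKK at 10.10%, and buy CZK forward at 0.31234 to cover the loan.
Profit = 7,277,722.10 − 7,217,773.57 = DKK 59,949.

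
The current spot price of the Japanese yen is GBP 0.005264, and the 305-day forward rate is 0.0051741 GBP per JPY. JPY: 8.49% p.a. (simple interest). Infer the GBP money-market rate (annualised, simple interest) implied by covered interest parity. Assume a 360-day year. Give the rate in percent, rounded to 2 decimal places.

6.33%

T = 305/360 years.
F/S = 0.0051741/0.005264 = 0.9829217 = (growth of GBP) / (growth of JPY).
JPY growth factor: 1 + 0.0849×305/360 = 1.0719292.
That pins the GBP growth at 1.0536225.
(1.0536225 − 1)/T = 0.063292, i.e. 6.33%.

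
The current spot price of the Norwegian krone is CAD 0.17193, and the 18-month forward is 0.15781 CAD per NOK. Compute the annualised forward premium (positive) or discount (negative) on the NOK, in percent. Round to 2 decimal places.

-5.48%

T = 18/12 years.
Period premium: (0.15781 − 0.17193)/0.17193 = -0.0821264.
Per annum: -0.0821264 / (18/12) = -0.054751 = -5.48%.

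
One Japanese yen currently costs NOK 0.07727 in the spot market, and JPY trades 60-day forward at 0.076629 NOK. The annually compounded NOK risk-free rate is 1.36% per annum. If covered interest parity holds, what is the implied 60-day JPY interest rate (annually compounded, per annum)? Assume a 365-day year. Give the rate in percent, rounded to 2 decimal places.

T = 60/365 years.
CIP gives F = S · g_NOK/g_JPY, so g_NOK/g_JPY = 0.076629/0.07727 = 0.9917044.
The NOK side grows by (1 + 0.0136)^(60/365) = 1.002223.
So the JPY growth factor = 1.0106066.
Annualise: 1.0106066^(365/60) − 1 = 0.066288 = 6.63%.

6.63%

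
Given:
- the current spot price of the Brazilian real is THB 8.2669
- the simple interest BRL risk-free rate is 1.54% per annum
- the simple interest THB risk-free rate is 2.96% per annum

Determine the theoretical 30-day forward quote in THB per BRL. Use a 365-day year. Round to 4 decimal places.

T = 30/365 years.
THB growth factor: 1 + 0.0296×30/365 = 1.0024329.
BRL growth factor: 1 + 0.0154×30/365 = 1.0012658.
So F = 8.2669 × 1.0024329 / 1.0012658 = 8.276536 (THB/BRL).

8.2765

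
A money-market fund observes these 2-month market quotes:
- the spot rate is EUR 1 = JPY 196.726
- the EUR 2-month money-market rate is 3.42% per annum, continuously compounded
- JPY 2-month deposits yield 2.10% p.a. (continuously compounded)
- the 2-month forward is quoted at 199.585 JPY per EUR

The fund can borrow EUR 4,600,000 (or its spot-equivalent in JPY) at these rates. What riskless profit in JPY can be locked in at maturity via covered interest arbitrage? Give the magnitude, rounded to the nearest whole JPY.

T = 2/12 years.
Route A — deposit EUR, sell forward: 4,600,000 × 1.00571627591 × 199.585 = JPY 923,339,061.47.
Route B — convert at spot, deposit JPY: 4,600,000 × 196.726 × 1.00350613215 = JPY 908,112,437.83.
The quoted forward overvalues EUR, so borrow JPY, buy EUR at spot, deposit the EUR at 3.42%, and sell the proceeds forward at 199.585.
Arbitrage profit = |923,339,061.47 − 908,112,437.83| = JPY 15,226,624.

JPY 15,226,624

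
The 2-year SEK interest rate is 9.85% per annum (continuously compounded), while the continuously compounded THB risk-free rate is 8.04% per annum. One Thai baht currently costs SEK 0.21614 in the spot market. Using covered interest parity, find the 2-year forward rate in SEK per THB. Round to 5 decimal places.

T = 2 years.
SEK accumulates by e^(0.0985×2) = 1.217744.
THB growth factor: e^(0.0804×2) = 1.1744501.
Forward (SEK per THB) = 0.21614 × 1.217744 / 1.1744501 = 0.2241076.

0.22411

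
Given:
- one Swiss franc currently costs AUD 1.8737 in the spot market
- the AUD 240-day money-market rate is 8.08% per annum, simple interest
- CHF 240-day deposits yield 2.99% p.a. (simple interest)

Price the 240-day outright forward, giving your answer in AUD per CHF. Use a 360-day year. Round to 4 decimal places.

1.9360

T = 240/360 years.
AUD growth factor: 1 + 0.0808×240/360 = 1.0538667.
Growth of 1 CHF over T: 1 + 0.0299×240/360 = 1.0199333.
Forward (AUD per CHF) = 1.8737 × 1.0538667 / 1.0199333 = 1.936038.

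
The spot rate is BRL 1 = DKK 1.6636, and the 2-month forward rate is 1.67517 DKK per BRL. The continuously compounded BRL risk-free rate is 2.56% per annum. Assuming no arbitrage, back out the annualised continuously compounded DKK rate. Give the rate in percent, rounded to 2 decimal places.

6.72%

T = 2/12 years.
By CIP, F/S equals the DKK-to-BRL growth ratio: 1.67517/1.6636 = 1.0069548.
The BRL side grows by e^(0.0256×2/12) = 1.0042758.
So the DKK growth factor = 1.0112603.
Take logs: ln 1.0112603 / (2/12) = 0.067184, so 6.72%.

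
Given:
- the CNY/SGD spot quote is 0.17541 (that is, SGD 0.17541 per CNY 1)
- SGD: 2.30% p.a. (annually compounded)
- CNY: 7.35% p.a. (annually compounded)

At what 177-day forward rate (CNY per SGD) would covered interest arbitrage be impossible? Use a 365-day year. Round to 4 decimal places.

5.8357

T = 177/365 years.
Growth of 1 SGD over T: (1 + 0.0230)^(177/365) = 1.0110881.
Growth of 1 CNY over T: (1 + 0.0735)^(177/365) = 1.0349917.
Forward (SGD per CNY) = 0.17541 × 1.0110881 / 1.0349917 = 0.1713588.
Quoted the other way: 1/0.1713588 = 5.8357 CNY per SGD.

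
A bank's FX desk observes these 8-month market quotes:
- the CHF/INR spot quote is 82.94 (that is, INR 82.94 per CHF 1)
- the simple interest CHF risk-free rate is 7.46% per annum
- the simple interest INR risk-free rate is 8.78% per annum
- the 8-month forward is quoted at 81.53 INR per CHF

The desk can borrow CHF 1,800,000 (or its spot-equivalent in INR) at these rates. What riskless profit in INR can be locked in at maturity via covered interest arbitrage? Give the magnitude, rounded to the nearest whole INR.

T = 8/12 years.
Route A — deposit CHF, sell forward: 1,800,000 × 1.04973333333 × 81.53 = INR 154,052,565.60.
Route B — convert at spot, deposit INR: 1,800,000 × 82.94 × 1.05853333333 = INR 158,030,558.40.
The quoted forward undervalues CHF, so borrow CHF, convert to INR at spot, deposit the INR at 8.78%, and buy CHF forward at 81.53 to cover the loan.
Arbitrage profit = |154,052,565.60 − 158,030,558.40| = INR 3,977,993.

INR 3,977,993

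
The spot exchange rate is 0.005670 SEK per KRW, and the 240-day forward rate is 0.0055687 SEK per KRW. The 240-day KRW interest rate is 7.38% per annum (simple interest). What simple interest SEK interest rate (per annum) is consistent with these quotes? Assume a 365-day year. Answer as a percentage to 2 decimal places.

T = 240/365 years.
By CIP, F/S equals the SEK-to-KRW growth ratio: 0.0055687/0.00567 = 0.9821340.
KRW growth factor: 1 + 0.0738×240/365 = 1.048526.
So the SEK growth factor = 1.029793.
r = (1.029793 − 1)/(240/365) = 0.045310 → 4.53%.

4.53%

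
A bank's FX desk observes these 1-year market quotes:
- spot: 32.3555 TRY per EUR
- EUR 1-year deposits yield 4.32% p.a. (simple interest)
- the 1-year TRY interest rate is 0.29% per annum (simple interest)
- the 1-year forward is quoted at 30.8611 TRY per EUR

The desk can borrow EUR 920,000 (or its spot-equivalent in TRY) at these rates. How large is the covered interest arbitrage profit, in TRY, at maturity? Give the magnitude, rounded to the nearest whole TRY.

TRY 234,629

T = 1 year.
Route A — deposit EUR, sell forward: 920,000 × 1.043200 × 30.8611 = TRY 29,618,755.56.
Route B — convert at spot, deposit TRY: 920,000 × 32.3555 × 1.002900 = TRY 29,853,384.47.
The quoted forward undervalues EUR, so borrow EUR, convert to TRY at spot, deposit the TRY at 0.29%, and buy EUR forward at 30.8611 to cover the loan.
Arbitrage profit = |29,618,755.56 − 29,853,384.47| = TRY 234,629.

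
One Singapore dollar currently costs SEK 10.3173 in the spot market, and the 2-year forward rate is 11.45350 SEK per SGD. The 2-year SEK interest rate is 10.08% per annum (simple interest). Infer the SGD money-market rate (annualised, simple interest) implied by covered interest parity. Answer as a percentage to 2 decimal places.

4.12%

T = 2 years.
CIP gives F = S · g_SEK/g_SGD, so g_SEK/g_SGD = 11.4535/10.3173 = 1.1101257.
The SEK side grows by 1 + 0.1008×2 = 1.201600.
So the SGD growth factor = 1.0823999.
(1.0823999 − 1)/T = 0.041200, i.e. 4.12%.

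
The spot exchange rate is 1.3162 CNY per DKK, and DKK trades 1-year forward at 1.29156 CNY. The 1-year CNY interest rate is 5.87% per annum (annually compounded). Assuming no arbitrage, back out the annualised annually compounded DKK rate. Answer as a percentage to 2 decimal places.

T = 1 year.
F/S = 1.29156/1.3162 = 0.9812794 = (growth of CNY) / (growth of DKK).
The CNY side grows by (1 + 0.0587)^1 = 1.058700.
Hence g_DKK = 1.0788976.
Annualise: 1.0788976^(1/1) − 1 = 0.078898 = 7.89%.

7.89%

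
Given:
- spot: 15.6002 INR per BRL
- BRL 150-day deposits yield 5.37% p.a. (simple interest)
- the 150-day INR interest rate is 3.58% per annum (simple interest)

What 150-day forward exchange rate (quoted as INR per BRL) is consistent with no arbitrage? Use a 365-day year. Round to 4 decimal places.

15.4879

T = 150/365 years.
INR growth factor: 1 + 0.0358×150/365 = 1.01471233.
BRL accumulates by 1 + 0.0537×150/365 = 1.02206849.
So F = 15.6002 × 1.01471233 / 1.02206849 = 15.487920 (INR/BRL).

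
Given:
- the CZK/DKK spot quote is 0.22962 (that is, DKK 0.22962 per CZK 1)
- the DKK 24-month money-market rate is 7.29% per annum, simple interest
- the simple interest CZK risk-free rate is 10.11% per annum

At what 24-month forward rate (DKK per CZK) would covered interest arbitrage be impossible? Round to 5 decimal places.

0.21885

T = 2 years.
DKK accumulates by 1 + 0.0729×2 = 1.145800.
CZK accumulates by 1 + 0.1011×2 = 1.202200.
So F = 0.22962 × 1.145800 / 1.202200 = 0.2188476 (DKK/CZK).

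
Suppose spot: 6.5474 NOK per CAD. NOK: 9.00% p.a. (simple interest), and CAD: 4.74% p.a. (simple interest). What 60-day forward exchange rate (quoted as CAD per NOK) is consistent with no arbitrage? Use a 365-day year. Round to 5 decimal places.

0.15168

T = 60/365 years.
Growth of 1 NOK over T: 1 + 0.0900×60/365 = 1.0147945.
Growth of 1 CAD over T: 1 + 0.0474×60/365 = 1.0077918.
So F = 6.5474 × 1.0147945 / 1.0077918 = 6.592895 (NOK/CAD).
Quoted the other way: 1/6.592895 = 0.15168 CAD per NOK.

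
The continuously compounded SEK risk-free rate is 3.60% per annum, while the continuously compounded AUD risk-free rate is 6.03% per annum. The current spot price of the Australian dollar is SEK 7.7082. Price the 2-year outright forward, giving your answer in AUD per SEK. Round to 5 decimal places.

T = 2 years.
SEK growth factor: e^(0.0360×2) = 1.0746553.
Growth of 1 AUD over T: e^(0.0603×2) = 1.1281736.
CIP: F = S · (grow SEK)/(grow AUD) = 7.7082 × 1.0746553/1.1281736 = 7.342538 SEK per AUD.
Invert for AUD per SEK: 1 / 7.342538 = 0.13619.

0.13619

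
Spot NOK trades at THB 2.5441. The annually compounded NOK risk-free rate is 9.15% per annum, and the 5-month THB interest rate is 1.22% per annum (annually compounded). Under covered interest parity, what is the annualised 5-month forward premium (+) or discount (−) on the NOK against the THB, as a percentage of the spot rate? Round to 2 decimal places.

T = 5/12 years.
No-arbitrage forward: 2.5441 × 1.0050654 / 1.0371539 = 2.4653881 THB/NOK.
(F − S)/S ÷ T = (2.4653881 − 2.5441)/2.5441/(5/12) = -0.074254 → -7.43%.

-7.43%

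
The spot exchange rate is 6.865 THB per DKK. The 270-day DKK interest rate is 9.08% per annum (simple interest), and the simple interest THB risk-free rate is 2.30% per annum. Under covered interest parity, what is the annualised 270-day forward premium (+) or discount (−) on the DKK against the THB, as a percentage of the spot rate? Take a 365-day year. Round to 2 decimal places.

-6.35%

T = 270/365 years.
No-arbitrage forward: 6.865 × 1.0170137 / 1.0671671 = 6.542367 THB/DKK.
(F − S)/S ÷ T = (6.542367 − 6.865)/6.865/(270/365) = -0.063533 → -6.35%.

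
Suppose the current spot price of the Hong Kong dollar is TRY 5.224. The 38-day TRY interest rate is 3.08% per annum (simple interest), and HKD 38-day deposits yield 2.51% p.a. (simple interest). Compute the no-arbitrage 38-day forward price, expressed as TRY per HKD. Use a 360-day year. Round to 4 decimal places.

T = 38/360 years.
TRY growth factor: 1 + 0.0308×38/360 = 1.0032511.
HKD accumulates by 1 + 0.0251×38/360 = 1.0026494.
CIP: F = S · (grow TRY)/(grow HKD) = 5.224 × 1.0032511/1.0026494 = 5.227135 TRY per HKD.

5.2271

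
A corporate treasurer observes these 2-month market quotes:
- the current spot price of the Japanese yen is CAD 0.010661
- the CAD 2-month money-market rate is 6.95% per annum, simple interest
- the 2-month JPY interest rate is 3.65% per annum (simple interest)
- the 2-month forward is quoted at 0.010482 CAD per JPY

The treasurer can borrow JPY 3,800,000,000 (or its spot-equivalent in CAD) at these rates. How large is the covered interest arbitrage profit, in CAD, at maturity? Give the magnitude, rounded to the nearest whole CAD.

CAD 907,153

T = 2/12 years.
Route A — deposit JPY, sell forward: 3,800,000,000 × 1.0060833333 × 0.010482 = CAD 40,073,908.90.
Route B — convert at spot, deposit CAD: 3,800,000,000 × 0.010661 × 1.0115833333 = CAD 40,981,061.68.
The quoted forward undervalues JPY, so borrow JPY, convert to CAD at spot, deposit the CAD at 6.95%, and buy JPY forward at 0.010482 to cover the loan.
Arbitrage profit = |40,073,908.90 − 40,981,061.68| = CAD 907,153.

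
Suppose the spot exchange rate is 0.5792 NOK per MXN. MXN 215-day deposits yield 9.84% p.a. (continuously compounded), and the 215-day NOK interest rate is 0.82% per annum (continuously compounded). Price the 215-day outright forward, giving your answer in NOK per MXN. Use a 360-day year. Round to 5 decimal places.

0.54882

T = 215/360 years.
Growth of 1 NOK over T: e^(0.0082×215/360) = 1.0049092.
MXN accumulates by e^(0.0984×215/360) = 1.0605278.
So F = 0.5792 × 1.0049092 / 1.0605278 = 0.5488243 (NOK/MXN).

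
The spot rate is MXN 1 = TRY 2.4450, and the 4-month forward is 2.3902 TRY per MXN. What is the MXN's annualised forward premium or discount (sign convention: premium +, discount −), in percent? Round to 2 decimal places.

T = 4/12 years.
(F − S)/S = (2.3902 − 2.445)/2.445 = -0.0224131.
Annualise by dividing by T: -0.0224131 / (4/12) = -0.067239 → -6.72%.

-6.72%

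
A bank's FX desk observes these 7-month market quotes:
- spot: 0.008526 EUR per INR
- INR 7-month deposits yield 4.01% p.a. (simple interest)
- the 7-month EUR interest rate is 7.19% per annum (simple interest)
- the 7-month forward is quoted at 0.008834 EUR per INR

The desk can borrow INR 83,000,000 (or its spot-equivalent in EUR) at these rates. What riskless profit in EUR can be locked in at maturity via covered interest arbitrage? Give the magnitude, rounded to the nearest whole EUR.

T = 7/12 years.
Invest the INR and cover forward: 83,000,000 × 1.02339167 × 0.008834 = EUR 750,373.29.
Convert at spot and invest in EUR: 83,000,000 × 0.008526 × 1.04194167 = EUR 737,338.36.
The quoted forward overvalues INR, so borrow EUR, buy INR at spot, deposit the INR at 4.01%, and sell the proceeds forward at 0.008834.
The gap between the two covered legs is EUR 13,035.

EUR 13,035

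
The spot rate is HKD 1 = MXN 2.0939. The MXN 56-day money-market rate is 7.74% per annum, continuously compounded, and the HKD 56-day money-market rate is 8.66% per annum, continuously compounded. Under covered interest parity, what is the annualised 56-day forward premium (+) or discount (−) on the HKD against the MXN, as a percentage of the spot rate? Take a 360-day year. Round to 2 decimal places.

T = 56/360 years.
CIP forward (MXN per HKD) = 2.0939 × 1.0121128/1.0135623 = 2.0909055.
(F − S)/S ÷ T = (2.0909055 − 2.0939)/2.0939/(56/360) = -0.009194 → -0.92%.

-0.92%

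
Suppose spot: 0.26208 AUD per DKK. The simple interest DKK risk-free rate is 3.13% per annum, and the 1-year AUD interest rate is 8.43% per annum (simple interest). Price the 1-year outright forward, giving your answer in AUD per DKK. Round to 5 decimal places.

0.27555

T = 1 year.
AUD growth factor: 1 + 0.0843×1 = 1.084300.
DKK accumulates by 1 + 0.0313×1 = 1.031300.
Forward (AUD per DKK) = 0.26208 × 1.084300 / 1.031300 = 0.2755487.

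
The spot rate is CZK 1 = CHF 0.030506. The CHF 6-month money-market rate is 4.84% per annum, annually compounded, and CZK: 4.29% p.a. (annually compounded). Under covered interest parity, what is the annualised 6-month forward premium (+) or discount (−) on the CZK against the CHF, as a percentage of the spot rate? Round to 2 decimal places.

T = 6/12 years.
No-arbitrage forward: 0.030506 × 1.0239141 / 1.0212248 = 0.030586335 CHF/CZK.
Annualised premium = (F − S)/S × (1/T) = (0.030586335 − 0.030506)/0.030506 ÷ (6/12) = 0.53%.

+0.53%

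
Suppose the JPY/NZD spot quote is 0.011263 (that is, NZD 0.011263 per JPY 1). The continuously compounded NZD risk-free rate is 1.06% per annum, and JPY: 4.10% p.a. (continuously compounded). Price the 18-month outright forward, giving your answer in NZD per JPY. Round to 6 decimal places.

T = 18/12 years.
NZD accumulates by e^(0.0106×18/12) = 1.0160271.
Growth of 1 JPY over T: e^(0.0410×18/12) = 1.0634305.
Forward (NZD per JPY) = 0.011263 × 1.0160271 / 1.0634305 = 0.01076094.

0.010761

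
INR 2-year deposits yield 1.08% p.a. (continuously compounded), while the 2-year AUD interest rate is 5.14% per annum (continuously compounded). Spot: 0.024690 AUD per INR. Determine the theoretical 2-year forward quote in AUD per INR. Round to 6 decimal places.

0.026778

T = 2 years.
AUD accumulates by e^(0.0514×2) = 1.1082697.
INR accumulates by e^(0.0108×2) = 1.021835.
CIP: F = S · (grow AUD)/(grow INR) = 0.02469 × 1.1082697/1.021835 = 0.02677847 AUD per INR.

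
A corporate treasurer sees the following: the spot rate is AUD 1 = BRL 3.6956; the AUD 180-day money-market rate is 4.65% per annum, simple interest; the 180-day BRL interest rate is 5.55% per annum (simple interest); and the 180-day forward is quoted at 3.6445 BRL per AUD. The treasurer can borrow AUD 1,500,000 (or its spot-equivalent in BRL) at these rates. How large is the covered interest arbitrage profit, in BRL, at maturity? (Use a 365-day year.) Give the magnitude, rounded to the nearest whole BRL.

BRL 103,011

T = 180/365 years.
Route A — deposit AUD, sell forward: 1,500,000 × 1.022931507 × 3.6445 = BRL 5,592,110.82.
Route B — convert at spot, deposit BRL: 1,500,000 × 3.6956 × 1.027369863 = BRL 5,695,122.10.
The quoted forward undervalues AUD, so borrow AUD, convert to BRL at spot, deposit the BRL at 5.55%, and buy AUD forward at 3.6445 to cover the loan.
Arbitrage profit = |5,592,110.82 − 5,695,122.10| = BRL 103,011.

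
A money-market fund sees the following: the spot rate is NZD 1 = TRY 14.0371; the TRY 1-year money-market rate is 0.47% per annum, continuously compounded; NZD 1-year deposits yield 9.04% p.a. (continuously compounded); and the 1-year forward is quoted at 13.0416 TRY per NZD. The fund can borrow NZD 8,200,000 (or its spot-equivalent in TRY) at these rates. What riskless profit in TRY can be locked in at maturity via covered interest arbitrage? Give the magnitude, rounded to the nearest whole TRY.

TRY 1,412,554

T = 1 year.
Invest the NZD and cover forward: 8,200,000 × 1.09461204096 × 13.0416 = TRY 117,059,037.63.
Convert at spot and invest in TRY: 8,200,000 × 14.0371 × 1.00471106232 = TRY 115,646,483.15.
The quoted forward overvalues NZD, so borrow TRY, buy NZD at spot, deposit the NZD at 9.04%, and sell the proceeds forward at 13.0416.
The gap between the two covered legs is TRY 1,412,554.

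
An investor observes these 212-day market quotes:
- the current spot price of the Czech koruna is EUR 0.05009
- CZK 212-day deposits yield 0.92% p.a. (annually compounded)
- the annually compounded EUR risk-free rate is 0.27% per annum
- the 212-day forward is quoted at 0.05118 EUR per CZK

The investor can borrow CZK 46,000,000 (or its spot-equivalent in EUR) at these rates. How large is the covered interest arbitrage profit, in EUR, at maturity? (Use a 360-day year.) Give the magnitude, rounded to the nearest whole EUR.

T = 212/360 years.
Keep in CZK, deliver into the forward: 46,000,000·1.005407576·0.05118 = EUR 2,367,010.95.
Swap to EUR now, deposit: 46,000,000·0.05009·1.001589119 = EUR 2,307,801.55.
The quoted forward overvalues CZK, so borrow EUR, buy CZK at spot, deposit the CZK at 0.92%, and sell the proceeds forward at 0.05118.
The gap between the two covered legs is EUR 59,209.

EUR 59,209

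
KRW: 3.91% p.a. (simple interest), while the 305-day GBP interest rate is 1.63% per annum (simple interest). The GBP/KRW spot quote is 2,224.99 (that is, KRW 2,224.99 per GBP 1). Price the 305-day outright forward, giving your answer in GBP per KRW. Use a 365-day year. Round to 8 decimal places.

0.00044115

T = 305/365 years.
KRW accumulates by 1 + 0.0391×305/365 = 1.0326726.
GBP accumulates by 1 + 0.0163×305/365 = 1.0136205.
Forward (KRW per GBP) = 2224.99 × 1.0326726 / 1.0136205 = 2266.811.
Quoted the other way: 1/2266.811 = 0.00044115 GBP per KRW.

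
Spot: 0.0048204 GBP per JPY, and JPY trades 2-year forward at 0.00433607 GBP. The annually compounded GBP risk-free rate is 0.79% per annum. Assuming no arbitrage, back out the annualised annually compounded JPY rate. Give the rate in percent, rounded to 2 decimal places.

6.27%

T = 2 years.
F/S = 0.00433607/0.0048204 = 0.8995249 = (growth of GBP) / (growth of JPY).
The GBP side grows by (1 + 0.0079)^2 = 1.0158624.
Hence g_JPY = 1.1293322.
Annualise: 1.1293322^(1/2) − 1 = 0.062700 = 6.27%.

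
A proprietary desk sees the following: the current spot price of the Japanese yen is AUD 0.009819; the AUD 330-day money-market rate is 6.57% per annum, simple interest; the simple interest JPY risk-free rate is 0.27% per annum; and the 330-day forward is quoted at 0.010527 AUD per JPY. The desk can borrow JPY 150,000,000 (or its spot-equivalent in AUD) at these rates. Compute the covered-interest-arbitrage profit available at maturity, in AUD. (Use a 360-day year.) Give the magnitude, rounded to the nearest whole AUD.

T = 330/360 years.
Invest the JPY and cover forward: 150,000,000 × 1.002475 × 0.010527 = AUD 1,582,958.15.
Convert at spot and invest in AUD: 150,000,000 × 0.009819 × 1.060225 = AUD 1,561,552.39.
The quoted forward overvalues JPY, so borrow AUD, buy JPY at spot, deposit the JPY at 0.27%, and sell the proceeds forward at 0.010527.
The gap between the two covered legs is AUD 21,406.

AUD 21,406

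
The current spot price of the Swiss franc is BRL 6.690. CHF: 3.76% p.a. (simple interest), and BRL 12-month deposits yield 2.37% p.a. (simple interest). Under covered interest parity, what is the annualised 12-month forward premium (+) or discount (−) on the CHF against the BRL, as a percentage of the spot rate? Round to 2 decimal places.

T = 1 year.
No-arbitrage forward: 6.69 × 1.023700 / 1.037600 = 6.600379 BRL/CHF.
(F − S)/S ÷ T = (6.600379 − 6.69)/6.69/1 = -0.013396 → -1.34%.

-1.34%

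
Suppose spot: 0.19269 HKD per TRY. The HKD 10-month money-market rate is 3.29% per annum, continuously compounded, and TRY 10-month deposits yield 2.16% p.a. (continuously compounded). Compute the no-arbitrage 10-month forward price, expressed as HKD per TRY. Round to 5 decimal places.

0.19451

T = 10/12 years.
Growth of 1 HKD over T: e^(0.0329×10/12) = 1.027796.
Growth of 1 TRY over T: e^(0.0216×10/12) = 1.018163.
Forward (HKD per TRY) = 0.19269 × 1.027796 / 1.018163 = 0.1945131.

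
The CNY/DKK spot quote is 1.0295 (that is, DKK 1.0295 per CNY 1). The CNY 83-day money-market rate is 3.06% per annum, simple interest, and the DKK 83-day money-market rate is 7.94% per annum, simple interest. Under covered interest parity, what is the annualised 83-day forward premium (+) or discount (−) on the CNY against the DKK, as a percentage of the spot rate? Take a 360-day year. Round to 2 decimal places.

+4.85%

T = 83/360 years.
F = S · g_DKK/g_CNY = 1.0295 × 1.0183061/1.007055 = 1.0410019.
Annualised premium = (F − S)/S × (1/T) = (1.0410019 − 1.0295)/1.0295 ÷ (83/360) = 4.85%.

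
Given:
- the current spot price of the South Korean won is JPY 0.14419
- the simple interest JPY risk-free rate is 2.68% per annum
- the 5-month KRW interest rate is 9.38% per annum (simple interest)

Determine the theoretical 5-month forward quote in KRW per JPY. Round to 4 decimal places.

T = 5/12 years.
Growth of 1 JPY over T: 1 + 0.0268×5/12 = 1.0111667.
Growth of 1 KRW over T: 1 + 0.0938×5/12 = 1.0390833.
CIP: F = S · (grow JPY)/(grow KRW) = 0.14419 × 1.0111667/1.0390833 = 0.1403161 JPY per KRW.
Invert for KRW per JPY: 1 / 0.1403161 = 7.1268.

7.1268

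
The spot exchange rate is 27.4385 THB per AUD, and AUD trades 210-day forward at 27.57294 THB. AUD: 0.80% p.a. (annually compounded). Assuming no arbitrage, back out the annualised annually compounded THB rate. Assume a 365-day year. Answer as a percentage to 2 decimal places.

T = 210/365 years.
By CIP, F/S equals the THB-to-AUD growth ratio: 27.57294/27.4385 = 1.0048997.
AUD growth factor: (1 + 0.0080)^(210/365) = 1.004595.
So the THB growth factor = 1.0095172.
Annualise: 1.0095172^(365/210) − 1 = 0.016600 = 1.66%.

1.66%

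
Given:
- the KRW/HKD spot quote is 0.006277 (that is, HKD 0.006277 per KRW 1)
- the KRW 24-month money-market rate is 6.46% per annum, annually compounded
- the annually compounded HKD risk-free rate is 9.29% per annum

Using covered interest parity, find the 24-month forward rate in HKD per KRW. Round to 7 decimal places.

T = 2 years.
HKD accumulates by (1 + 0.0929)^2 = 1.1944304.
Growth of 1 KRW over T: (1 + 0.0646)^2 = 1.1333732.
So F = 0.006277 × 1.1944304 / 1.1333732 = 0.006615155 (HKD/KRW).

0.0066152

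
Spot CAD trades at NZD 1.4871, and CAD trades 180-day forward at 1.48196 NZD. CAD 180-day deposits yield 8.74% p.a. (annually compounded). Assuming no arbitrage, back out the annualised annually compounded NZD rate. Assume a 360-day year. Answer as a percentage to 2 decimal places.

7.99%

T = 180/360 years.
F/S = 1.48196/1.4871 = 0.9965436 = (growth of NZD) / (growth of CAD).
CAD growth factor: (1 + 0.0874)^(180/360) = 1.0427847.
So the NZD growth factor = 1.0391804.
Annualise: 1.0391804^(360/180) − 1 = 0.079896 = 7.99%.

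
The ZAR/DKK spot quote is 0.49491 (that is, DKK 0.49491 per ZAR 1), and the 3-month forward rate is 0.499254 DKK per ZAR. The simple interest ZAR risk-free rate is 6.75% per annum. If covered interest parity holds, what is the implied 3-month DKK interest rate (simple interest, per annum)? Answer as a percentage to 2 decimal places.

T = 3/12 years.
CIP gives F = S · g_DKK/g_ZAR, so g_DKK/g_ZAR = 0.499254/0.49491 = 1.0087774.
ZAR growth factor: 1 + 0.0675×3/12 = 1.016875.
That pins the DKK growth at 1.0258005.
r = (1.0258005 − 1)/(3/12) = 0.103202 → 10.32%.

10.32%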